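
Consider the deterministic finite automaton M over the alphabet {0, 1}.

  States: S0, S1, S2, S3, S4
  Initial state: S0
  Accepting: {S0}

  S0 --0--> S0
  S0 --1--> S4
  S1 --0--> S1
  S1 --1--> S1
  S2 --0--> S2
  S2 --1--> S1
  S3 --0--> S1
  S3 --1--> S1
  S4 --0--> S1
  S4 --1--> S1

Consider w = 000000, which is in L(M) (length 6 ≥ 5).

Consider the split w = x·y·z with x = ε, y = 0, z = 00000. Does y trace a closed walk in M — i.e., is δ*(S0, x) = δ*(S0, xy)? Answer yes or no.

yes

State sequence: S0 -0-> S0

After x (step 0): S0. After xy (step 1): S0.
They match, so y = 0 drives M around a cycle from S0 back to itself; pumping y any number of times keeps M in S0 before reading z, and xyⁱz ∈ L(M) for every i ≥ 0.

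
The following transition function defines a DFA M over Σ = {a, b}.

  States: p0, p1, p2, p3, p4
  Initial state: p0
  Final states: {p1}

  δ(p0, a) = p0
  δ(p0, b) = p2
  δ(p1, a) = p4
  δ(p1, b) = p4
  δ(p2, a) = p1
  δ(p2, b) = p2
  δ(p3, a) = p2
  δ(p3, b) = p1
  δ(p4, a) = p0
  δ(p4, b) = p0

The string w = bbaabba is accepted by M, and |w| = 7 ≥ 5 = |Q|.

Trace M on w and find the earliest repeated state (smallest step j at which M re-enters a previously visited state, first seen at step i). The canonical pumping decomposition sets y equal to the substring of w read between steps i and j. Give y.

State sequence: p0 -b-> p2 -b-> p2 -a-> p1 -a-> p4 -b-> p0 -b-> p2 -a-> p1
First repeat at step 2: p2 was already visited.

So i = 1, j = 2, giving x = w[0:1] = b, y = w[1:2] = b, z = w[2:7] = aabba.
Check: |xy| = 2 ≤ 5 and |y| = 1 ≥ 1. Reading y takes M from p2 back to p2, so every xyⁱz is accepted.

b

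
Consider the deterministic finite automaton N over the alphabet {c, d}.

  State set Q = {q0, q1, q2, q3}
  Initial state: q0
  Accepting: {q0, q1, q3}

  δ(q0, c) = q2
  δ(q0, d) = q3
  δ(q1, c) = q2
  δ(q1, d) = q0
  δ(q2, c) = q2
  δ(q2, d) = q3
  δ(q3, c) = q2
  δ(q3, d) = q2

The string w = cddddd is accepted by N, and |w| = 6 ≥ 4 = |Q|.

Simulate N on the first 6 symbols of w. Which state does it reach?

State sequence: q0 -c-> q2 -d-> q3 -d-> q2 -d-> q3 -d-> q2 -d-> q3

After reading 6 characters, N is in state q3.

q3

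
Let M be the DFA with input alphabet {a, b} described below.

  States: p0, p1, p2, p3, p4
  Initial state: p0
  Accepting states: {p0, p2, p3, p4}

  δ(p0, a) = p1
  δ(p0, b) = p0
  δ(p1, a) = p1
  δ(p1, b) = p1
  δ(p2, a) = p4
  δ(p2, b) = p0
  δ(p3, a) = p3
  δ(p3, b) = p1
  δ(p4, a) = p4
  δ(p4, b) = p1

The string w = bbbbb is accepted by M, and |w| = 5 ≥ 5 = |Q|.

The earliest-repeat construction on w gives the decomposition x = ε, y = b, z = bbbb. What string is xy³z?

bbbbbbb

xy^3z = ε·b·b·b·bbbb = bbbbbbb.
Reading y = b takes M from p0 back to p0, so after x·y·y·y the machine is still in p0, and z then leads to the accepting state p0. Hence bbbbbbb ∈ L(M).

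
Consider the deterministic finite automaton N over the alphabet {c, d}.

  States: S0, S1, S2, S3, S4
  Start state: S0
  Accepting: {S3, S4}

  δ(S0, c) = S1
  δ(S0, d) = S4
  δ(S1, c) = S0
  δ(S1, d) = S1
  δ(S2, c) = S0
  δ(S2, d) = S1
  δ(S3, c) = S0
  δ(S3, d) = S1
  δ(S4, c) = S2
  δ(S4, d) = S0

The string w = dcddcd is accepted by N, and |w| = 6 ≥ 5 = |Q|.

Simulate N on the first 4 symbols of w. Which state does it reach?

State sequence: S0 -d-> S4 -c-> S2 -d-> S1 -d-> S1

After reading 4 characters, N is in state S1.

S1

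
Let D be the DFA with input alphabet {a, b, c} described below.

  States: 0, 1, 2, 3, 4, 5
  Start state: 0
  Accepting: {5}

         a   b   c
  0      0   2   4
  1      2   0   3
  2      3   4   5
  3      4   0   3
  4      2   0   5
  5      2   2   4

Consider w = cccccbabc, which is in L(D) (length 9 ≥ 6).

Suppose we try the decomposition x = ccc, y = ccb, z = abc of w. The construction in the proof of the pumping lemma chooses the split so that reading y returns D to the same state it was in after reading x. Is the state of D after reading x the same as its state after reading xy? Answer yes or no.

no

Run of D on the first 6 characters of w = c c c c c b:
  step 0: 0  (start)
  step 1: 4  (read c: 0→4)
  step 2: 5  (read c: 4→5)
  step 3: 4  (read c: 5→4)
  step 4: 5  (read c: 4→5)
  step 5: 4  (read c: 5→4)
  step 6: 0  (read b: 4→0)

After x (step 3): 4. After xy (step 6): 0.
They differ (4 ≠ 0), so y is not a cycle from the state after x; this split is not the one the pumping-lemma construction produces, and pumping y need not keep the string in L(D).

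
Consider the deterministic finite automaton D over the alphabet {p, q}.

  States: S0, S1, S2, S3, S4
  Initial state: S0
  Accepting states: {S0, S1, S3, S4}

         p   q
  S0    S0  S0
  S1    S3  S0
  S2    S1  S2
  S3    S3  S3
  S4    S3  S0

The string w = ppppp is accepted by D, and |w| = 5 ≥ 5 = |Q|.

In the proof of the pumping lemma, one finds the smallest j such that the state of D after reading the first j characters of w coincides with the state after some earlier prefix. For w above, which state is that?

Run of D on w = p p p p p:
  step 0: S0  (start)
  step 1: S0  (read p: S0→S0)   ← first repeat (S0 seen earlier)
  step 2: S0  (read p: S0→S0)
  step 3: S0  (read p: S0→S0)
  step 4: S0  (read p: S0→S0)
  step 5: S0  (read p: S0→S0)

The earliest repeat is at step j = 1: D is in S0, which it already visited at step i = 0.
The DFA has 5 states, so the proof of the pumping lemma guarantees a repeated state among the first 5+1 visited; the segment between the two visits is the pumpable y.

S0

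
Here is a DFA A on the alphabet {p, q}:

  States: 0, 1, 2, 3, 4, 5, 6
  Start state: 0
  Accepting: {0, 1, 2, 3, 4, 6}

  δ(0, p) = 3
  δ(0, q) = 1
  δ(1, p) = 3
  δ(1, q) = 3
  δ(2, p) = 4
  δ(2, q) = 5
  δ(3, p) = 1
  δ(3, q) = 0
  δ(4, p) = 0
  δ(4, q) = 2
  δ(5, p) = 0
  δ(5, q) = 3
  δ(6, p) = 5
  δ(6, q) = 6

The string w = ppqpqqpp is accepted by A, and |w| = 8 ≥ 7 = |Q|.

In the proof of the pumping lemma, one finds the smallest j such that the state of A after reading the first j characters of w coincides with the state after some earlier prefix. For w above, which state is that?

State sequence: 0 -p-> 3 -p-> 1 -q-> 3 -p-> 1 -q-> 3 -q-> 0 -p-> 3 -p-> 1
First repeat at step 3: 3 was already visited.

The earliest repeat is at step j = 3: A is in 3, which it already visited at step i = 1.
Since A has 7 states, any run of length ≥ 7 visits 7+1 states, so by pigeonhole some state repeats within the first 7 steps — that repeat gives the pumpable loop.

3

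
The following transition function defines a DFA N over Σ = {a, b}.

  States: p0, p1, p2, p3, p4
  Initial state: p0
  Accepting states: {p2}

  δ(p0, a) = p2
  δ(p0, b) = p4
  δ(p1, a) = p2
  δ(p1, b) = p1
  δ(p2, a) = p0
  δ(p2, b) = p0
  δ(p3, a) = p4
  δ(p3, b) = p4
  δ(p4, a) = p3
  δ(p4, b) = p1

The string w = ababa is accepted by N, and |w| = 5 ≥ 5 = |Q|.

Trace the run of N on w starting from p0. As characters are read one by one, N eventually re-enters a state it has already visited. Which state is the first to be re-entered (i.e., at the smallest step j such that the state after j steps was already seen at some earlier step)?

p0

Run of N on w = a b a b a:
  step 0: p0  (start)
  step 1: p2  (read a: p0→p2)
  step 2: p0  (read b: p2→p0)   ← first repeat (p0 seen earlier)
  step 3: p2  (read a: p0→p2)
  step 4: p0  (read b: p2→p0)
  step 5: p2  (read a: p0→p2)

The earliest repeat is at step j = 2: N is in p0, which it already visited at step i = 0.
With |Q| = 5, pigeonhole forces a state repeat no later than step 5; the substring read between the first and second visits to that state can be pumped.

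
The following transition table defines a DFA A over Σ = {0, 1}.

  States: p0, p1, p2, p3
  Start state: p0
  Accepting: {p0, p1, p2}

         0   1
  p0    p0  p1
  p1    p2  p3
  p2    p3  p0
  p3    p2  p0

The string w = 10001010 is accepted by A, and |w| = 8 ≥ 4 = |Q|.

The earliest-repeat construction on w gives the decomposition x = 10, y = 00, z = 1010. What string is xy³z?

100000001010

xy^3z = 10·00·00·00·1010 = 100000001010.
Reading y = 00 takes A from p2 back to p2, so after x·y·y·y the machine is still in p2, and z then leads to the accepting state p2. Hence 100000001010 ∈ L(A).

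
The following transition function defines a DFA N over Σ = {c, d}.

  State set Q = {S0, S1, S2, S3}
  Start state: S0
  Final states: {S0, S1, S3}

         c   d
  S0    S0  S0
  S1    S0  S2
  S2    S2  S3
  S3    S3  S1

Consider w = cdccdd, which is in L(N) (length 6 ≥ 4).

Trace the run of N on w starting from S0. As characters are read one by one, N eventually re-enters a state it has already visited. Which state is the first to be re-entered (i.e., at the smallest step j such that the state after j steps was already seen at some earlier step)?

State sequence: S0 -c-> S0 -d-> S0 -c-> S0 -c-> S0 -d-> S0 -d-> S0
First repeat at step 1: S0 was already visited.

The earliest repeat is at step j = 1: N is in S0, which it already visited at step i = 0.
Since N has 4 states, any run of length ≥ 4 visits 4+1 states, so by pigeonhole some state repeats within the first 4 steps — that repeat gives the pumpable loop.

S0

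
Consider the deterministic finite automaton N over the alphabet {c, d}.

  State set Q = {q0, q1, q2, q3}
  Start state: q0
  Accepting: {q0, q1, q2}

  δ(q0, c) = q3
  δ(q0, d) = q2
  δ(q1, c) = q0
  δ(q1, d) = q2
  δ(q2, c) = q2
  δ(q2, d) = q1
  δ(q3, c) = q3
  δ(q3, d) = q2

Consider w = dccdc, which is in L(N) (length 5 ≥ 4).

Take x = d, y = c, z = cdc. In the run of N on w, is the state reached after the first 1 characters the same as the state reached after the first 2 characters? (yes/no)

State sequence: q0 -d-> q2 -c-> q2

After x (step 1): q2. After xy (step 2): q2.
They match, so y = c drives N around a cycle from q2 back to itself; pumping y any number of times keeps N in q2 before reading z, and xyⁱz ∈ L(N) for every i ≥ 0.

yes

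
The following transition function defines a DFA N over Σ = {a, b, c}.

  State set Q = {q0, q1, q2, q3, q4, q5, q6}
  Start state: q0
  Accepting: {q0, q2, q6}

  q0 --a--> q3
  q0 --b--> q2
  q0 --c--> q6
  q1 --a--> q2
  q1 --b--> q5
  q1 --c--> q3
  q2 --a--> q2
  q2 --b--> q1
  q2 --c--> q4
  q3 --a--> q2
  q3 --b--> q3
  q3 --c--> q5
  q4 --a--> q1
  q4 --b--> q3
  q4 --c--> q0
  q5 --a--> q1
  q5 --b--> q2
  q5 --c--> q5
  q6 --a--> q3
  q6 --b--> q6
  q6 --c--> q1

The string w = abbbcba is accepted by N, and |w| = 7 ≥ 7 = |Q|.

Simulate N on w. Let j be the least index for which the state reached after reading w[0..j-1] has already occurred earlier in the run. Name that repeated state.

q3

State sequence: q0 -a-> q3 -b-> q3 -b-> q3 -b-> q3 -c-> q5 -b-> q2 -a-> q2
First repeat at step 2: q3 was already visited.

The earliest repeat is at step j = 2: N is in q3, which it already visited at step i = 1.
Pumping length from the standard proof: p = 7 (the number of states). The repeated state found above gives |xy| = j ≤ 7 and |y| = j − i ≥ 1.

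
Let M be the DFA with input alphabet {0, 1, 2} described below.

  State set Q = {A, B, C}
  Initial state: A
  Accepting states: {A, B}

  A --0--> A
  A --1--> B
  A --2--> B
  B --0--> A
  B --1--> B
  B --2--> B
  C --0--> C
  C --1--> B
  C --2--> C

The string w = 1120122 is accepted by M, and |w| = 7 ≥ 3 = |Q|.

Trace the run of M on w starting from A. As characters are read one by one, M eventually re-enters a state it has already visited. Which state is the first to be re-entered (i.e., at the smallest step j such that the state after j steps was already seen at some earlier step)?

B

Run of M on w = 1 1 2 0 1 2 2:
  step 0: A  (start)
  step 1: B  (read 1: A→B)
  step 2: B  (read 1: B→B)   ← first repeat (B seen earlier)
  step 3: B  (read 2: B→B)
  step 4: A  (read 0: B→A)
  step 5: B  (read 1: A→B)
  step 6: B  (read 2: B→B)
  step 7: B  (read 2: B→B)

The earliest repeat is at step j = 2: M is in B, which it already visited at step i = 1.
With |Q| = 3, pigeonhole forces a state repeat no later than step 3; the substring read between the first and second visits to that state can be pumped.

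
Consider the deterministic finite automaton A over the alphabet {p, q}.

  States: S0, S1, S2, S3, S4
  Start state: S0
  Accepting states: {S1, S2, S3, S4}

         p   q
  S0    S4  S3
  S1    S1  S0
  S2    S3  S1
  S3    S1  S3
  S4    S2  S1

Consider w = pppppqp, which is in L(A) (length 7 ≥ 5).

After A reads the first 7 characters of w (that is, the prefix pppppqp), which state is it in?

State sequence: S0 -p-> S4 -p-> S2 -p-> S3 -p-> S1 -p-> S1 -q-> S0 -p-> S4

After reading 7 characters, A is in state S4.

S4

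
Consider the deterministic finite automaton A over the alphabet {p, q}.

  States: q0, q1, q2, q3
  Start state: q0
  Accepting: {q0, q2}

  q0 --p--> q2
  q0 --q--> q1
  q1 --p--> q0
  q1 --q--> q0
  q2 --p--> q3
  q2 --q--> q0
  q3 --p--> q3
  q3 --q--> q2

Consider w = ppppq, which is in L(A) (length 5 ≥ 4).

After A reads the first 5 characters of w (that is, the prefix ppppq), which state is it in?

q2

State sequence: q0 -p-> q2 -p-> q3 -p-> q3 -p-> q3 -q-> q2

After reading 5 characters, A is in state q2.
(This kind of state-tracing is the core of the pumping-lemma construction: with 4 states, pigeonhole forces a repeat within the first 4 steps.)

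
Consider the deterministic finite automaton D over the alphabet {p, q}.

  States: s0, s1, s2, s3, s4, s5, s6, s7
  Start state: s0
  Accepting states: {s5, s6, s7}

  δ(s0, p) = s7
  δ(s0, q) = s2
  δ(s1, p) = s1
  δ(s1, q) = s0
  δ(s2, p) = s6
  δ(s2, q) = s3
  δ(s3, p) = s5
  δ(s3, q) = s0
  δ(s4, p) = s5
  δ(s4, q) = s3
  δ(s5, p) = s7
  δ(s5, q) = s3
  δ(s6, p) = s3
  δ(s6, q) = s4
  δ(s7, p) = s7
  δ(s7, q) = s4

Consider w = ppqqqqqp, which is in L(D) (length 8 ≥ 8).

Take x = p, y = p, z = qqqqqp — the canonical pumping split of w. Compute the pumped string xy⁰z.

pqqqqqp

xy⁰z = xz = p·qqqqqp = pqqqqqp.
Reading y = p takes D from s7 back to s7, so after x the machine is still in s7, and z then leads to the accepting state s5. Hence pqqqqqp ∈ L(D).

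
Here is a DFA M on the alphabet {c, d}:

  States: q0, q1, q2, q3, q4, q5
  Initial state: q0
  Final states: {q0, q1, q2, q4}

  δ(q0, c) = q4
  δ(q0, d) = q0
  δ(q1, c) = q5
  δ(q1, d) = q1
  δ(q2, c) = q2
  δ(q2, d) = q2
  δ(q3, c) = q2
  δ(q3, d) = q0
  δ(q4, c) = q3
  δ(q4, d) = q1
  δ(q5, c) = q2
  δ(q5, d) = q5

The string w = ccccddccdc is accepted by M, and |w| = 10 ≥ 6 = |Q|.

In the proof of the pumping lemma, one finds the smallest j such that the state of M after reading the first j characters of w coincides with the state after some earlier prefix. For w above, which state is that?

q2

Run of M on w = c c c c d d c c d c:
  step 0: q0  (start)
  step 1: q4  (read c: q0→q4)
  step 2: q3  (read c: q4→q3)
  step 3: q2  (read c: q3→q2)
  step 4: q2  (read c: q2→q2)   ← first repeat (q2 seen earlier)
  step 5: q2  (read d: q2→q2)
  step 6: q2  (read d: q2→q2)
  step 7: q2  (read c: q2→q2)
  step 8: q2  (read c: q2→q2)
  step 9: q2  (read d: q2→q2)
  step 10: q2  (read c: q2→q2)

The earliest repeat is at step j = 4: M is in q2, which it already visited at step i = 3.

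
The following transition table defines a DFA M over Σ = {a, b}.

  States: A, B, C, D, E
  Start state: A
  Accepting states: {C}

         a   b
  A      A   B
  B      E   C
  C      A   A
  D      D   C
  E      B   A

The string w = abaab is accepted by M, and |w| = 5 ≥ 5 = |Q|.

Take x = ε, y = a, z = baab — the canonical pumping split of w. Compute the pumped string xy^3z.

aaabaab

xy^3z = ε·a·a·a·baab = aaabaab.
Reading y = a takes M from A back to A, so after x·y·y·y the machine is still in A, and z then leads to the accepting state C. Hence aaabaab ∈ L(M).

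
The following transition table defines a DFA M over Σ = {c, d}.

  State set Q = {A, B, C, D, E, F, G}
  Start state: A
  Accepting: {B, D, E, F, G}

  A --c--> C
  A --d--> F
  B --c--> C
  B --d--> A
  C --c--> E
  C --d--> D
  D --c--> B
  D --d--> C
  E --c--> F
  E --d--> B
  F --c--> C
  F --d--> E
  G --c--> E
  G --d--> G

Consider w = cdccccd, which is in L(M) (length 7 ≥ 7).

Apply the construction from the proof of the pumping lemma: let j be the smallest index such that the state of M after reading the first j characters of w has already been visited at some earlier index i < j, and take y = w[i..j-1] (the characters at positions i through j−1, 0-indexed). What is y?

dcc

Run of M on w = c d c c c c d:
  step 0: A  (start)
  step 1: C  (read c: A→C)
  step 2: D  (read d: C→D)
  step 3: B  (read c: D→B)
  step 4: C  (read c: B→C)   ← first repeat (C seen earlier)
  step 5: E  (read c: C→E)
  step 6: F  (read c: E→F)
  step 7: E  (read d: F→E)

So i = 1, j = 4, giving x = w[0:1] = c, y = w[1:4] = dcc, z = w[4:7] = ccd.
Check: |xy| = 4 ≤ 7 and |y| = 3 ≥ 1. Reading y takes M from C back to C, so every xyⁱz is accepted.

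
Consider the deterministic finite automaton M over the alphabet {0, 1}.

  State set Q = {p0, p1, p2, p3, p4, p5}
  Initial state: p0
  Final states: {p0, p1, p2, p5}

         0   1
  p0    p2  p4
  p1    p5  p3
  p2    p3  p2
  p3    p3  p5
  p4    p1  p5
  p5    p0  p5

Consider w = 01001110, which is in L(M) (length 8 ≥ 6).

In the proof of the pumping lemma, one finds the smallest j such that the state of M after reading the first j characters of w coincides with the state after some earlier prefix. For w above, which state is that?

State sequence: p0 -0-> p2 -1-> p2 -0-> p3 -0-> p3 -1-> p5 -1-> p5 -1-> p5 -0-> p0
First repeat at step 2: p2 was already visited.

The earliest repeat is at step j = 2: M is in p2, which it already visited at step i = 1.

p2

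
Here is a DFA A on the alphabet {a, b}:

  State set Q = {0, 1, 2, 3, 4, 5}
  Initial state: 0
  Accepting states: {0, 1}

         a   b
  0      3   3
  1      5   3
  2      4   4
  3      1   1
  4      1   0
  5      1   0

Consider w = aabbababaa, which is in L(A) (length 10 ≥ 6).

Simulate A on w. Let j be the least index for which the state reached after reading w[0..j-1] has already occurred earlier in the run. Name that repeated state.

3

State sequence: 0 -a-> 3 -a-> 1 -b-> 3 -b-> 1 -a-> 5 -b-> 0 -a-> 3 -b-> 1 -a-> 5 -a-> 1
First repeat at step 3: 3 was already visited.

The earliest repeat is at step j = 3: A is in 3, which it already visited at step i = 1.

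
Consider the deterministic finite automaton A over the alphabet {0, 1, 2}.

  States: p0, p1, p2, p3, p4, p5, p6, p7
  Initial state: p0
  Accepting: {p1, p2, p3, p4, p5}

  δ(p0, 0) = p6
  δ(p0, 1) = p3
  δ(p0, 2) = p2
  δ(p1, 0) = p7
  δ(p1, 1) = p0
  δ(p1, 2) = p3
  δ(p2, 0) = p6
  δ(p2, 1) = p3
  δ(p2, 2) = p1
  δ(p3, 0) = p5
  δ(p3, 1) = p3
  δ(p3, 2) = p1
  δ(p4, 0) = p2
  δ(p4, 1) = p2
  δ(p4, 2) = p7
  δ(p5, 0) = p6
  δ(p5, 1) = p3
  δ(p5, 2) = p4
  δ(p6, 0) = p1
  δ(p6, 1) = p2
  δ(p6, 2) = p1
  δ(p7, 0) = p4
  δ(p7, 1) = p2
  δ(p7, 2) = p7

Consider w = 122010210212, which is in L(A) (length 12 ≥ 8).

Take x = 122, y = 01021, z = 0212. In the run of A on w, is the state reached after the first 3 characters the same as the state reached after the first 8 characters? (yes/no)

Run of A on the first 8 characters of w = 1 2 2 0 1 0 2 1:
  step 0: p0  (start)
  step 1: p3  (read 1: p0→p3)
  step 2: p1  (read 2: p3→p1)
  step 3: p3  (read 2: p1→p3)
  step 4: p5  (read 0: p3→p5)
  step 5: p3  (read 1: p5→p3)
  step 6: p5  (read 0: p3→p5)
  step 7: p4  (read 2: p5→p4)
  step 8: p2  (read 1: p4→p2)

After x (step 3): p3. After xy (step 8): p2.
They differ (p3 ≠ p2), so y is not a cycle from the state after x; this split is not the one the pumping-lemma construction produces, and pumping y need not keep the string in L(A).

no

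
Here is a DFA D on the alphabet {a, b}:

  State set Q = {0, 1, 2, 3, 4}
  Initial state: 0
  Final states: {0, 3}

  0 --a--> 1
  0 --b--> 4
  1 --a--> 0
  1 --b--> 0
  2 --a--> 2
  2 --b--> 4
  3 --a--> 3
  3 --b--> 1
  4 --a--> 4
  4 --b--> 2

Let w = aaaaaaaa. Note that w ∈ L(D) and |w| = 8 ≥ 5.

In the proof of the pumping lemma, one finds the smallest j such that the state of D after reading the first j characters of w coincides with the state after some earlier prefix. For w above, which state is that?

0

Run of D on w = a a a a a a a a:
  step 0: 0  (start)
  step 1: 1  (read a: 0→1)
  step 2: 0  (read a: 1→0)   ← first repeat (0 seen earlier)
  step 3: 1  (read a: 0→1)
  step 4: 0  (read a: 1→0)
  step 5: 1  (read a: 0→1)
  step 6: 0  (read a: 1→0)
  step 7: 1  (read a: 0→1)
  step 8: 0  (read a: 1→0)

The earliest repeat is at step j = 2: D is in 0, which it already visited at step i = 0.
Pumping length from the standard proof: p = 5 (the number of states). The repeated state found above gives |xy| = j ≤ 5 and |y| = j − i ≥ 1.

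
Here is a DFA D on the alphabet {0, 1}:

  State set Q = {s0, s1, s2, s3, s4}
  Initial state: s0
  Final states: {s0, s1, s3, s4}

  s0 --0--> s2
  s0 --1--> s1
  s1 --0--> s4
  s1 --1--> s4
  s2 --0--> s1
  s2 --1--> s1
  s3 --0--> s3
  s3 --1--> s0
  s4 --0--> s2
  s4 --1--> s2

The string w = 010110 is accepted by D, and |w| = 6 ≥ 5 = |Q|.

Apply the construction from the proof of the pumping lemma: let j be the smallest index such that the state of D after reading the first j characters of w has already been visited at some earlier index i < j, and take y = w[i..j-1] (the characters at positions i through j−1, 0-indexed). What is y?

101

State sequence: s0 -0-> s2 -1-> s1 -0-> s4 -1-> s2 -1-> s1 -0-> s4
First repeat at step 4: s2 was already visited.

So i = 1, j = 4, giving x = w[0:1] = 0, y = w[1:4] = 101, z = w[4:6] = 10.
Check: |xy| = 4 ≤ 5 and |y| = 3 ≥ 1. Reading y takes D from s2 back to s2, so every xyⁱz is accepted.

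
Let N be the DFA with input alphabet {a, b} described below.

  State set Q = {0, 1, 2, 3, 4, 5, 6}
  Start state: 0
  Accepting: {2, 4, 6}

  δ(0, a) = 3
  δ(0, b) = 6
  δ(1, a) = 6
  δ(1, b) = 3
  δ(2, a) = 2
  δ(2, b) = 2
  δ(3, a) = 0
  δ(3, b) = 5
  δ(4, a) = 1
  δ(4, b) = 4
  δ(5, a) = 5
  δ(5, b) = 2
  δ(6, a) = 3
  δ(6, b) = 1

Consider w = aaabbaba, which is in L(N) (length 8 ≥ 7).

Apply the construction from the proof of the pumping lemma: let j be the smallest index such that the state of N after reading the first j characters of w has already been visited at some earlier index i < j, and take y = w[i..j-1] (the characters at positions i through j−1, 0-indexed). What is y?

State sequence: 0 -a-> 3 -a-> 0 -a-> 3 -b-> 5 -b-> 2 -a-> 2 -b-> 2 -a-> 2
First repeat at step 2: 0 was already visited.

So i = 0, j = 2, giving x = w[0:0] = ε, y = w[0:2] = aa, z = w[2:8] = abbaba.
Check: |xy| = 2 ≤ 7 and |y| = 2 ≥ 1. Reading y takes N from 0 back to 0, so every xyⁱz is accepted.
With |Q| = 7, pigeonhole forces a state repeat no later than step 7; the substring read between the first and second visits to that state can be pumped.

aa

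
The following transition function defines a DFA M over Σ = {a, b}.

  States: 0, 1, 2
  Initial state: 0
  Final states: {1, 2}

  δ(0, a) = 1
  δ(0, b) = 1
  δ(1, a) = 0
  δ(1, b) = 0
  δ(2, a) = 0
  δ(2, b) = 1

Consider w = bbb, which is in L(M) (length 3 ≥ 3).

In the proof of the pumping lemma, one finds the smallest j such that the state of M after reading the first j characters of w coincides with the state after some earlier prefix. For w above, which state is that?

Run of M on w = b b b:
  step 0: 0  (start)
  step 1: 1  (read b: 0→1)
  step 2: 0  (read b: 1→0)   ← first repeat (0 seen earlier)
  step 3: 1  (read b: 0→1)

The earliest repeat is at step j = 2: M is in 0, which it already visited at step i = 0.
The DFA has 3 states, so the proof of the pumping lemma guarantees a repeated state among the first 3+1 visited; the segment between the two visits is the pumpable y.

0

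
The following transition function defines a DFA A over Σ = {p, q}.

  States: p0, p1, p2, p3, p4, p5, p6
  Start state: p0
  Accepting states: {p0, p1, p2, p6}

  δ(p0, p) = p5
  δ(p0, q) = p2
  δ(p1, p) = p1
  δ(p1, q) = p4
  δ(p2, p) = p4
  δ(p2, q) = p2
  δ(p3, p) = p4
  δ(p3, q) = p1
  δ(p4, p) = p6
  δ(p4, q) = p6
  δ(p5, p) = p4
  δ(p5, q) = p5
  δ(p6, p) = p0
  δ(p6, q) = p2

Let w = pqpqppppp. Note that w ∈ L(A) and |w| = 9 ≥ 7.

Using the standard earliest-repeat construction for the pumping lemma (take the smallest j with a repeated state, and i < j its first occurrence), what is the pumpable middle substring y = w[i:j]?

State sequence: p0 -p-> p5 -q-> p5 -p-> p4 -q-> p6 -p-> p0 -p-> p5 -p-> p4 -p-> p6 -p-> p0
First repeat at step 2: p5 was already visited.

So i = 1, j = 2, giving x = w[0:1] = p, y = w[1:2] = q, z = w[2:9] = pqppppp.
Check: |xy| = 2 ≤ 7 and |y| = 1 ≥ 1. Reading y takes A from p5 back to p5, so every xyⁱz is accepted.
Since A has 7 states, any run of length ≥ 7 visits 7+1 states, so by pigeonhole some state repeats within the first 7 steps — that repeat gives the pumpable loop.

q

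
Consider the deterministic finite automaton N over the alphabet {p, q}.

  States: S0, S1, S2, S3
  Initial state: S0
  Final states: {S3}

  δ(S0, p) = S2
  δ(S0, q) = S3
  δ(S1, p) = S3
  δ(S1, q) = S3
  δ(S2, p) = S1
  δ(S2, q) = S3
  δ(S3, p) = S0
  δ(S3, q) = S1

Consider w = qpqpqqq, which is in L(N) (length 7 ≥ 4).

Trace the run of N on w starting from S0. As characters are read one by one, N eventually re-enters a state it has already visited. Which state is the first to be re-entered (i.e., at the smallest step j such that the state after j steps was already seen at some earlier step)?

Run of N on w = q p q p q q q:
  step 0: S0  (start)
  step 1: S3  (read q: S0→S3)
  step 2: S0  (read p: S3→S0)   ← first repeat (S0 seen earlier)
  step 3: S3  (read q: S0→S3)
  step 4: S0  (read p: S3→S0)
  step 5: S3  (read q: S0→S3)
  step 6: S1  (read q: S3→S1)
  step 7: S3  (read q: S1→S3)

The earliest repeat is at step j = 2: N is in S0, which it already visited at step i = 0.

S0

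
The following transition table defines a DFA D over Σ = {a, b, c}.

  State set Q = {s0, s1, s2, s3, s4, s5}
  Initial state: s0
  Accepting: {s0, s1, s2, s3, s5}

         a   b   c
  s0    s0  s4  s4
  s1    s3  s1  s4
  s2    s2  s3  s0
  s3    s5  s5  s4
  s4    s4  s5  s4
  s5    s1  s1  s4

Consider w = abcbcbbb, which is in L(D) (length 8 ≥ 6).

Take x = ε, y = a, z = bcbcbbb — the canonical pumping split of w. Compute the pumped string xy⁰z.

bcbcbbb

xy⁰z = xz = ε·bcbcbbb = bcbcbbb.
Reading y = a takes D from s0 back to s0, so after x the machine is still in s0, and z then leads to the accepting state s1. Hence bcbcbbb ∈ L(D).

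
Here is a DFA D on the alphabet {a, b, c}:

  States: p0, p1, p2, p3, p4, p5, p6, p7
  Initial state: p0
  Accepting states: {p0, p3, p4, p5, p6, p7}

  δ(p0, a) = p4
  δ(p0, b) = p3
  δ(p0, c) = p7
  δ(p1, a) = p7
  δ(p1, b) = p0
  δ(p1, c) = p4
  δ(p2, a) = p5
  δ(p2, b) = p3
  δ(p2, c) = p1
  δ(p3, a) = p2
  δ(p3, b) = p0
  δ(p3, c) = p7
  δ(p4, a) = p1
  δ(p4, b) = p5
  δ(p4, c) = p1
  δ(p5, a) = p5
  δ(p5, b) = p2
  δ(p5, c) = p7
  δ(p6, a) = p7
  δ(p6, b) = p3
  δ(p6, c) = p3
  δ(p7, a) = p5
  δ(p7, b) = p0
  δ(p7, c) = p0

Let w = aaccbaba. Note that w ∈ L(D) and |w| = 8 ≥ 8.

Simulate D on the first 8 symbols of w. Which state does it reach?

Run of D on the first 8 characters of w = a a c c b a b a:
  step 0: p0  (start)
  step 1: p4  (read a: p0→p4)
  step 2: p1  (read a: p4→p1)
  step 3: p4  (read c: p1→p4)
  step 4: p1  (read c: p4→p1)
  step 5: p0  (read b: p1→p0)
  step 6: p4  (read a: p0→p4)
  step 7: p5  (read b: p4→p5)
  step 8: p5  (read a: p5→p5)

After reading 8 characters, D is in state p5.
(This kind of state-tracing is the core of the pumping-lemma construction: with 8 states, pigeonhole forces a repeat within the first 8 steps.)

p5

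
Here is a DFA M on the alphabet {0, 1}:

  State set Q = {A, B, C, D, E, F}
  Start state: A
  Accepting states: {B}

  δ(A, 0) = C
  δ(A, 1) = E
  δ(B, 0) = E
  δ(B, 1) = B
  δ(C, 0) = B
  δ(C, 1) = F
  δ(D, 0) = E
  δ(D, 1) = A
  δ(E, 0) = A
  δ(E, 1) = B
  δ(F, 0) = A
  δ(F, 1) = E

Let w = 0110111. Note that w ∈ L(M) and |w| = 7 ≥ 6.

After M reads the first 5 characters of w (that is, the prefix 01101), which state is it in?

E

State sequence: A -0-> C -1-> F -1-> E -0-> A -1-> E

After reading 5 characters, M is in state E.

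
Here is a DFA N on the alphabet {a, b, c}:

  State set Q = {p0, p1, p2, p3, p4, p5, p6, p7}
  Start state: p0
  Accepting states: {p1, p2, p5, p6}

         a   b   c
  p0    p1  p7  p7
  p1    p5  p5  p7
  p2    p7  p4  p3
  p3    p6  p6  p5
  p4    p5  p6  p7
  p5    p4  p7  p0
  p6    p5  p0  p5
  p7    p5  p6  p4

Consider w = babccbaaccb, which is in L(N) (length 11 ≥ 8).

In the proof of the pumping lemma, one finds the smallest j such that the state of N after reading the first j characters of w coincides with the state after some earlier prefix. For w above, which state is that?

Run of N on w = b a b c c b a a c c b:
  step 0: p0  (start)
  step 1: p7  (read b: p0→p7)
  step 2: p5  (read a: p7→p5)
  step 3: p7  (read b: p5→p7)   ← first repeat (p7 seen earlier)
  step 4: p4  (read c: p7→p4)
  step 5: p7  (read c: p4→p7)
  step 6: p6  (read b: p7→p6)
  step 7: p5  (read a: p6→p5)
  step 8: p4  (read a: p5→p4)
  step 9: p7  (read c: p4→p7)
  step 10: p4  (read c: p7→p4)
  step 11: p6  (read b: p4→p6)

The earliest repeat is at step j = 3: N is in p7, which it already visited at step i = 1.
Pumping length from the standard proof: p = 8 (the number of states). The repeated state found above gives |xy| = j ≤ 8 and |y| = j − i ≥ 1.

p7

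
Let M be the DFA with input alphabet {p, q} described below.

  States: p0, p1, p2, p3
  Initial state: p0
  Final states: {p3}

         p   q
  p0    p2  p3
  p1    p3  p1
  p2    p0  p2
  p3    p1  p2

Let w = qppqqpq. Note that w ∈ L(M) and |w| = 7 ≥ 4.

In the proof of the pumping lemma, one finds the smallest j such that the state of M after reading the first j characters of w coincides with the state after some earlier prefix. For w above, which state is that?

p3

Run of M on w = q p p q q p q:
  step 0: p0  (start)
  step 1: p3  (read q: p0→p3)
  step 2: p1  (read p: p3→p1)
  step 3: p3  (read p: p1→p3)   ← first repeat (p3 seen earlier)
  step 4: p2  (read q: p3→p2)
  step 5: p2  (read q: p2→p2)
  step 6: p0  (read p: p2→p0)
  step 7: p3  (read q: p0→p3)

The earliest repeat is at step j = 3: M is in p3, which it already visited at step i = 1.
Since M has 4 states, any run of length ≥ 4 visits 4+1 states, so by pigeonhole some state repeats within the first 4 steps — that repeat gives the pumpable loop.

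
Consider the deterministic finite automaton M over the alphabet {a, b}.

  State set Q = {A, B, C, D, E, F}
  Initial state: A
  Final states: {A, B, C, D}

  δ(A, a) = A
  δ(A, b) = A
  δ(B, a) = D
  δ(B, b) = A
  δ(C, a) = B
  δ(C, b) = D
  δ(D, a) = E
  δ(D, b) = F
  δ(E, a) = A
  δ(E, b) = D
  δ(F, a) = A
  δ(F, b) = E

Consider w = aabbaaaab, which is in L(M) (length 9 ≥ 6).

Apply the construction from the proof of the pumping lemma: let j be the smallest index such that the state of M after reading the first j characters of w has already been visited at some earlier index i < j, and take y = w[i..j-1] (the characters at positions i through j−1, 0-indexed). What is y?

Run of M on w = a a b b a a a a b:
  step 0: A  (start)
  step 1: A  (read a: A→A)   ← first repeat (A seen earlier)
  step 2: A  (read a: A→A)
  step 3: A  (read b: A→A)
  step 4: A  (read b: A→A)
  step 5: A  (read a: A→A)
  step 6: A  (read a: A→A)
  step 7: A  (read a: A→A)
  step 8: A  (read a: A→A)
  step 9: A  (read b: A→A)

So i = 0, j = 1, giving x = w[0:0] = ε, y = w[0:1] = a, z = w[1:9] = abbaaaab.
Check: |xy| = 1 ≤ 6 and |y| = 1 ≥ 1. Reading y takes M from A back to A, so every xyⁱz is accepted.
With |Q| = 6, pigeonhole forces a state repeat no later than step 6; the substring read between the first and second visits to that state can be pumped.

a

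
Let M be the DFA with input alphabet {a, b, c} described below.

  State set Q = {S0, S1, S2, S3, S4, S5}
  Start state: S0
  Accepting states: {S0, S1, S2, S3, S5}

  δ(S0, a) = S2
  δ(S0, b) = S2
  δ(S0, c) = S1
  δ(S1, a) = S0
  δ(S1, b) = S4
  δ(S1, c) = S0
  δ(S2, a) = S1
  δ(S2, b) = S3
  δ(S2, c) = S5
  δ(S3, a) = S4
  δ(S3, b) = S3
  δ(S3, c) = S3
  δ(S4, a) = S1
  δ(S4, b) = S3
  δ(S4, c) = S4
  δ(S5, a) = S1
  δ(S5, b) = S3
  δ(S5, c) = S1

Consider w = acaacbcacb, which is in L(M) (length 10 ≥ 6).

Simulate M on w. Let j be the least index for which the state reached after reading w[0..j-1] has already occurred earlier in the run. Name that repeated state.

State sequence: S0 -a-> S2 -c-> S5 -a-> S1 -a-> S0 -c-> S1 -b-> S4 -c-> S4 -a-> S1 -c-> S0 -b-> S2
First repeat at step 4: S0 was already visited.

The earliest repeat is at step j = 4: M is in S0, which it already visited at step i = 0.
Since M has 6 states, any run of length ≥ 6 visits 6+1 states, so by pigeonhole some state repeats within the first 6 steps — that repeat gives the pumpable loop.

S0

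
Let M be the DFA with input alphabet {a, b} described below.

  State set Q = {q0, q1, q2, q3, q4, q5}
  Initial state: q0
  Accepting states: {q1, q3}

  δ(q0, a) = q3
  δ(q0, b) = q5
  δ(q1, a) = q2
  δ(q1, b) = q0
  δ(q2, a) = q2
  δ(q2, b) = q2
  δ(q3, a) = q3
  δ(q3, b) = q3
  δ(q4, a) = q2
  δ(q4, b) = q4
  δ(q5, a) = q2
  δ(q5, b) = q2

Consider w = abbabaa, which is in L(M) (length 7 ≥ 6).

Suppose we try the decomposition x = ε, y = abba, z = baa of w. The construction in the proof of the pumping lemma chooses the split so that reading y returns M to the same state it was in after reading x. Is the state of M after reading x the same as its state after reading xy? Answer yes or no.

Run of M on the first 4 characters of w = a b b a:
  step 0: q0  (start)
  step 1: q3  (read a: q0→q3)
  step 2: q3  (read b: q3→q3)
  step 3: q3  (read b: q3→q3)
  step 4: q3  (read a: q3→q3)

After x (step 0): q0. After xy (step 4): q3.
They differ (q0 ≠ q3), so y is not a cycle from the state after x; this split is not the one the pumping-lemma construction produces, and pumping y need not keep the string in L(M).

no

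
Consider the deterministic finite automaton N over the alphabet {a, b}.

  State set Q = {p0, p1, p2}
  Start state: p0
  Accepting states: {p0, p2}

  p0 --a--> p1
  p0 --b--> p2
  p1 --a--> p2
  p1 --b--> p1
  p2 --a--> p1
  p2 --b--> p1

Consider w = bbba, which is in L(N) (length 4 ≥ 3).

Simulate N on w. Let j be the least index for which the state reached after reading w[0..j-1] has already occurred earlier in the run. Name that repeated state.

p1

Run of N on w = b b b a:
  step 0: p0  (start)
  step 1: p2  (read b: p0→p2)
  step 2: p1  (read b: p2→p1)
  step 3: p1  (read b: p1→p1)   ← first repeat (p1 seen earlier)
  step 4: p2  (read a: p1→p2)

The earliest repeat is at step j = 3: N is in p1, which it already visited at step i = 2.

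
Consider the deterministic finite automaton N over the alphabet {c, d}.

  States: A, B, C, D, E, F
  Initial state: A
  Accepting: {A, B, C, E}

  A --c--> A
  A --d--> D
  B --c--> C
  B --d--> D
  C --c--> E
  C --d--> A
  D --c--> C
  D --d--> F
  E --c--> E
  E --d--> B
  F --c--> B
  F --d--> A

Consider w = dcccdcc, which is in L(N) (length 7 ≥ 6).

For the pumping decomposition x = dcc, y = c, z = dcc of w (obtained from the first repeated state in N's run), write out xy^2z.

xy^2z = dcc·c·c·dcc = dccccdcc.
Reading y = c takes N from E back to E, so after x·y·y the machine is still in E, and z then leads to the accepting state E. Hence dccccdcc ∈ L(N).

dccccdcc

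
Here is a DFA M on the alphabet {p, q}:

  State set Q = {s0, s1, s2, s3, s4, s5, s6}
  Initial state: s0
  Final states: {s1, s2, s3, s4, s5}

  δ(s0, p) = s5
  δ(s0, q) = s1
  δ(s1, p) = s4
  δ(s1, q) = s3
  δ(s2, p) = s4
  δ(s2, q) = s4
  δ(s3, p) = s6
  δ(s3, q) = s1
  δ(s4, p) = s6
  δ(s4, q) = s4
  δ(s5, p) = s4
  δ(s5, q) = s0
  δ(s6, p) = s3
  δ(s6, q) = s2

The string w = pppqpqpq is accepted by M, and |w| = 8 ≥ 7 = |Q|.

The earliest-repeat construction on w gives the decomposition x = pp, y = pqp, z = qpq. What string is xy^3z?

pppqppqppqpqpq

xy^3z = pp·pqp·pqp·pqp·qpq = pppqppqppqpqpq.
Reading y = pqp takes M from s4 back to s4, so after x·y·y·y the machine is still in s4, and z then leads to the accepting state s2. Hence pppqppqppqpqpq ∈ L(M).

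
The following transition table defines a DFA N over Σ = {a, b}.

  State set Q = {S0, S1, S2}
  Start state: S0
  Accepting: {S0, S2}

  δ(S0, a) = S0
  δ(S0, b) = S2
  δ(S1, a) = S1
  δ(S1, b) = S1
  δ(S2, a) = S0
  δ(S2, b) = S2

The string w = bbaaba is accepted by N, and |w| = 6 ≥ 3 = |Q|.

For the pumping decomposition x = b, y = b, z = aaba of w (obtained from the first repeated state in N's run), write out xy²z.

bbbaaba

xy^2z = b·b·b·aaba = bbbaaba.
Reading y = b takes N from S2 back to S2, so after x·y·y the machine is still in S2, and z then leads to the accepting state S0. Hence bbbaaba ∈ L(N).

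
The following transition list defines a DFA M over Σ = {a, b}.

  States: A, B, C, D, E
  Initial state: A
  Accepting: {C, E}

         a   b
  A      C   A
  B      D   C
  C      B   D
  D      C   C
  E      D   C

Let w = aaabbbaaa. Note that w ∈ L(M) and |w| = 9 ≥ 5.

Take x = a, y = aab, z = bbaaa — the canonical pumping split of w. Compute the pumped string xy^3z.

xy^3z = a·aab·aab·aab·bbaaa = aaabaabaabbbaaa.
Reading y = aab takes M from C back to C, so after x·y·y·y the machine is still in C, and z then leads to the accepting state C. Hence aaabaabaabbbaaa ∈ L(M).

aaabaabaabbbaaa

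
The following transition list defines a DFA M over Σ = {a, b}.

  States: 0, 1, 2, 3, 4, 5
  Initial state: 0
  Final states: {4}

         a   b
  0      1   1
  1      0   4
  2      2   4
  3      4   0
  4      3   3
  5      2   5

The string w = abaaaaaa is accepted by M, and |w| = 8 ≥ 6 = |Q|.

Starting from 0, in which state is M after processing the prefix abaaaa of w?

State sequence: 0 -a-> 1 -b-> 4 -a-> 3 -a-> 4 -a-> 3 -a-> 4

After reading 6 characters, M is in state 4.
(This kind of state-tracing is the core of the pumping-lemma construction: with 6 states, pigeonhole forces a repeat within the first 6 steps.)

4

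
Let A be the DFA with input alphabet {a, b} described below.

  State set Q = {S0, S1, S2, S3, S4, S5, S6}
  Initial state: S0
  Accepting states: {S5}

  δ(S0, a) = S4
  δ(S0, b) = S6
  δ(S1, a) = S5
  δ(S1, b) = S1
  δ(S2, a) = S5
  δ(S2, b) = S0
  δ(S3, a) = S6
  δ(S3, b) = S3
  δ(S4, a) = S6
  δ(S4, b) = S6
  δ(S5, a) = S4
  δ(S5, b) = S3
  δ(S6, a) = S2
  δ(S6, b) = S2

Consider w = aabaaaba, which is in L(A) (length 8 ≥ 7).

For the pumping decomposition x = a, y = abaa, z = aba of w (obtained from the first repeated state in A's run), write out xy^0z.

xy⁰z = xz = a·aba = aaba.
Reading y = abaa takes A from S4 back to S4, so after x the machine is still in S4, and z then leads to the accepting state S5. Hence aaba ∈ L(A).

aaba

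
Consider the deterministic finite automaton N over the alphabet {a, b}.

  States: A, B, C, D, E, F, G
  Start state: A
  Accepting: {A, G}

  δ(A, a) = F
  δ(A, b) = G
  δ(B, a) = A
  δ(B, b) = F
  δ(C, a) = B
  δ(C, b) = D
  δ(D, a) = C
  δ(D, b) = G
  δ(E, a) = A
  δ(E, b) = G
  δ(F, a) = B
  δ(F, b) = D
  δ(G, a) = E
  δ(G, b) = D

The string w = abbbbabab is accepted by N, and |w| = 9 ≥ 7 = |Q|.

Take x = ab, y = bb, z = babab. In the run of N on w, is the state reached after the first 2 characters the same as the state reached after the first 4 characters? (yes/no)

State sequence: A -a-> F -b-> D -b-> G -b-> D

After x (step 2): D. After xy (step 4): D.
They match, so y = bb drives N around a cycle from D back to itself; pumping y any number of times keeps N in D before reading z, and xyⁱz ∈ L(N) for every i ≥ 0.

yes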